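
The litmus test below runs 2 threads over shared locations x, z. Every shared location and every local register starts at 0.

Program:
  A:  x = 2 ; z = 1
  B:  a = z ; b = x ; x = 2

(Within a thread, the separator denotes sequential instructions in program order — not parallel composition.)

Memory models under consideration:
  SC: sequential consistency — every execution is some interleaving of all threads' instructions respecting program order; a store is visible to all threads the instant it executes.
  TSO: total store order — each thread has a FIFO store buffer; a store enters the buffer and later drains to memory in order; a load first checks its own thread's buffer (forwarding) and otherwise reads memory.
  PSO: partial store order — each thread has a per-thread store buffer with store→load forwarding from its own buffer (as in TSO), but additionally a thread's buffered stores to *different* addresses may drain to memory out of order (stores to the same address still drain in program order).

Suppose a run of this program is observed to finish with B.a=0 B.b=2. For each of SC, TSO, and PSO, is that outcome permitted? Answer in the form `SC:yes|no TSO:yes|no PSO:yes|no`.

SC:yes TSO:yes PSO:yes

outcome vector order: (B.a,B.b)
SC (3): <0 0> <0 2> <1 2>
TSO (3): <0 0> <0 2> <1 2>
PSO (4): <0 0> <0 2> <1 0> <1 2>
target <0 2> ∈ {SC,TSO,PSO}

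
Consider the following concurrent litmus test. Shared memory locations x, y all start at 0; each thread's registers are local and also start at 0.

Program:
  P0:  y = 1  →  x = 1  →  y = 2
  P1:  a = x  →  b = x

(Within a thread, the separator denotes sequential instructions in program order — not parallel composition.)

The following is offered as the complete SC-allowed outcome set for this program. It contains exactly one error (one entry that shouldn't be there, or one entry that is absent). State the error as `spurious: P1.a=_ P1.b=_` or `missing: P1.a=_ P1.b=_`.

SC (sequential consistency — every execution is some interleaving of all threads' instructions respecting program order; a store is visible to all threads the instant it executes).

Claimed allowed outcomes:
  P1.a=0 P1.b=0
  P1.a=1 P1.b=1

missing: P1.a=0 P1.b=1

outcome vector order: (P1.a,P1.b)
under SC → (0,0); (0,1); (1,1)
SC∖claimed = {(0,1)}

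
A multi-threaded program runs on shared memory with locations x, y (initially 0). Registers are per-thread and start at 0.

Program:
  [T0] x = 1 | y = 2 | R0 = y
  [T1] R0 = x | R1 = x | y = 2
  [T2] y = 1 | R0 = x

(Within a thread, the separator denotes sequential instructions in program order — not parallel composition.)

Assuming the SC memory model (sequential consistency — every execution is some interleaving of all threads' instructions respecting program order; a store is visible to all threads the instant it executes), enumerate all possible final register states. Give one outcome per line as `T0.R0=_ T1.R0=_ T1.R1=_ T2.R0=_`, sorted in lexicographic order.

T0.R0=1 T1.R0=0 T1.R1=0 T2.R0=1
T0.R0=1 T1.R0=0 T1.R1=1 T2.R0=1
T0.R0=1 T1.R0=1 T1.R1=1 T2.R0=1
T0.R0=2 T1.R0=0 T1.R1=0 T2.R0=0
T0.R0=2 T1.R0=0 T1.R1=0 T2.R0=1
T0.R0=2 T1.R0=0 T1.R1=1 T2.R0=0
T0.R0=2 T1.R0=0 T1.R1=1 T2.R0=1
T0.R0=2 T1.R0=1 T1.R1=1 T2.R0=0
T0.R0=2 T1.R0=1 T1.R1=1 T2.R0=1

outcome vector order: (T0.R0,T1.R0,T1.R1,T2.R0)
|SC outcomes| = 9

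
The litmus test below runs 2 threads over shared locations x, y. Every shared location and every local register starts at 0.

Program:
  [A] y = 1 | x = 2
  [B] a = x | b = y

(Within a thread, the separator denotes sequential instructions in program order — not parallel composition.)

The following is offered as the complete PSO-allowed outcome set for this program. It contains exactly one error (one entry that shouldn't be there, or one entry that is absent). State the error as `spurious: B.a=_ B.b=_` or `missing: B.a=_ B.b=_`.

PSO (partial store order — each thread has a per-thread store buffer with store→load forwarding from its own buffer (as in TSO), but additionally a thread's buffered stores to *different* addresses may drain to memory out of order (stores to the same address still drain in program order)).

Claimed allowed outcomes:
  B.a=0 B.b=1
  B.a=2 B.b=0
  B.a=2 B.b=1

missing: B.a=0 B.b=0

outcome vector order: (B.a,B.b)
under PSO → <0 0>, <0 1>, <2 0>, <2 1>
PSO∖claimed = {<0 0>}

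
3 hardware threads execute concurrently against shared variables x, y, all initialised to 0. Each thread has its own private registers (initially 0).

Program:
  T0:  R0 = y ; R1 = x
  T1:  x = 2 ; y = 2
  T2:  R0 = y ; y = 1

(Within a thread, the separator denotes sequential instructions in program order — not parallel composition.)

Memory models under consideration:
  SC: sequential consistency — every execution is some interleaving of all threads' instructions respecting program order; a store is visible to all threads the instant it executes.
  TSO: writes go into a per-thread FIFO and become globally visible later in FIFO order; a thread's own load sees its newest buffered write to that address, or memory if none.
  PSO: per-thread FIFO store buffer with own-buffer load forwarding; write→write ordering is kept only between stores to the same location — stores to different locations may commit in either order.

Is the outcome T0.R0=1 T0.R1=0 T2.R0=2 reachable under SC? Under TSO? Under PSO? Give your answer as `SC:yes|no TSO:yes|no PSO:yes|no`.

outcome vector order: (T0.R0,T0.R1,T2.R0)
SC (9): (0,0,0) (0,0,2) (0,2,0) (0,2,2) (1,0,0) (1,2,0) (1,2,2) (2,2,0) (2,2,2)
TSO (9): (0,0,0) (0,0,2) (0,2,0) (0,2,2) (1,0,0) (1,2,0) (1,2,2) (2,2,0) (2,2,2)
PSO (12): (0,0,0) (0,0,2) (0,2,0) (0,2,2) (1,0,0) (1,0,2) (1,2,0) (1,2,2) (2,0,0) (2,0,2) (2,2,0) (2,2,2)
target (1,0,2) ∈ {PSO}

SC:no TSO:no PSO:yes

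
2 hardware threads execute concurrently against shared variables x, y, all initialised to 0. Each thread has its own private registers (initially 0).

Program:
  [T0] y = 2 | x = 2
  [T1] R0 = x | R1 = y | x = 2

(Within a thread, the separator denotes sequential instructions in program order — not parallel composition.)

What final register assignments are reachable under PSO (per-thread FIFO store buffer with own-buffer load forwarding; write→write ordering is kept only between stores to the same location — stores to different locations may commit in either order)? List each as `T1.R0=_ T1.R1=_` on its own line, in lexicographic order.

T1.R0=0 T1.R1=0
T1.R0=0 T1.R1=2
T1.R0=2 T1.R1=0
T1.R0=2 T1.R1=2

outcome vector order: (T1.R0,T1.R1)
|PSO outcomes| = 4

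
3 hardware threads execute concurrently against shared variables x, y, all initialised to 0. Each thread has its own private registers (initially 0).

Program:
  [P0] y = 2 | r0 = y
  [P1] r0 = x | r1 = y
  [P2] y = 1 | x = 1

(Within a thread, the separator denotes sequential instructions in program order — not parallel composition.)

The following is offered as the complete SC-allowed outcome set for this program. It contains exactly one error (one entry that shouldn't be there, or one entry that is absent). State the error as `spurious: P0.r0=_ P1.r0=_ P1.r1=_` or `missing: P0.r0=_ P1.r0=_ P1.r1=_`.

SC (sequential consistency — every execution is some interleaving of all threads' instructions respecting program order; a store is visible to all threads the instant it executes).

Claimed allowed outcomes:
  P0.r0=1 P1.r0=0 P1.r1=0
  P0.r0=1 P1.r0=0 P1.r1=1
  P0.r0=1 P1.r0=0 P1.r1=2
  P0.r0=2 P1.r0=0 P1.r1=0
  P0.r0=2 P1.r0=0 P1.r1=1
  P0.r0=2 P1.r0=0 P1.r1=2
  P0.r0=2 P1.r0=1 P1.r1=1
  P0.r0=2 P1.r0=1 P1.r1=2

missing: P0.r0=1 P1.r0=1 P1.r1=1

outcome vector order: (P0.r0,P1.r0,P1.r1)
under SC → 100; 101; 102; 111; 200; 201; 202; 211; 212
SC∖claimed = {111}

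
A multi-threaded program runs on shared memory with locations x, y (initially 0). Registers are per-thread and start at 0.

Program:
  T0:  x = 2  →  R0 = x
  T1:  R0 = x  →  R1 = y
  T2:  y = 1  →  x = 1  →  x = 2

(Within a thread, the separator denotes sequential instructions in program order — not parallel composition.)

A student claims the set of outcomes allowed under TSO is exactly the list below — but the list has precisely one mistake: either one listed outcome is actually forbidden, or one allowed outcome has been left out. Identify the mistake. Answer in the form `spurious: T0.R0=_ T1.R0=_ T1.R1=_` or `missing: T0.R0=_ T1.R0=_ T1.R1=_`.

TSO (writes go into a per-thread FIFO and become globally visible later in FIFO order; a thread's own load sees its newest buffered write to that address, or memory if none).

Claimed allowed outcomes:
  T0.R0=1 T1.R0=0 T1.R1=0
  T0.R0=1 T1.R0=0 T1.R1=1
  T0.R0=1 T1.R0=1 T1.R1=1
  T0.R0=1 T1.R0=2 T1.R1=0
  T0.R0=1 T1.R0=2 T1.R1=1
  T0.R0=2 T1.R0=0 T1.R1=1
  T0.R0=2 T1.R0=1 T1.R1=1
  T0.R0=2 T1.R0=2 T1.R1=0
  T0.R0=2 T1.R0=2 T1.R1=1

outcome vector order: (T0.R0,T1.R0,T1.R1)
under TSO → (1,0,0), (1,0,1), (1,1,1), (1,2,0), (1,2,1), (2,0,0), (2,0,1), (2,1,1), (2,2,0), (2,2,1)
TSO∖claimed = {(2,0,0)}

missing: T0.R0=2 T1.R0=0 T1.R1=0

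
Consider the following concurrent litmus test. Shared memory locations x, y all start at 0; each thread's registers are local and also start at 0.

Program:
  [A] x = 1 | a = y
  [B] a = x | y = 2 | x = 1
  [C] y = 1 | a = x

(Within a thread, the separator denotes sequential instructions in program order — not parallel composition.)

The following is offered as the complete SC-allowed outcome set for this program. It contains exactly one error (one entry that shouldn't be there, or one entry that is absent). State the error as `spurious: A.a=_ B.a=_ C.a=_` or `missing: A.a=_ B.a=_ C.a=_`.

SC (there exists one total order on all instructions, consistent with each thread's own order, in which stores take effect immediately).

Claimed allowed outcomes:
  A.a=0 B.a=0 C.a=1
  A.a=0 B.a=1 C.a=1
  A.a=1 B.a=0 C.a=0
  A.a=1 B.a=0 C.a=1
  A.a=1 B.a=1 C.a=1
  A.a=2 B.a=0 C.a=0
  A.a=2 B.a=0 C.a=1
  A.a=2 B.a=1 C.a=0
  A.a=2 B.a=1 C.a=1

outcome vector order: (A.a,B.a,C.a)
[SC] allowed = {0/0/1, 0/1/1, 1/0/0, 1/0/1, 1/1/0, 1/1/1, 2/0/0, 2/0/1, 2/1/0, 2/1/1}
SC∖claimed = {1/1/0}

missing: A.a=1 B.a=1 C.a=0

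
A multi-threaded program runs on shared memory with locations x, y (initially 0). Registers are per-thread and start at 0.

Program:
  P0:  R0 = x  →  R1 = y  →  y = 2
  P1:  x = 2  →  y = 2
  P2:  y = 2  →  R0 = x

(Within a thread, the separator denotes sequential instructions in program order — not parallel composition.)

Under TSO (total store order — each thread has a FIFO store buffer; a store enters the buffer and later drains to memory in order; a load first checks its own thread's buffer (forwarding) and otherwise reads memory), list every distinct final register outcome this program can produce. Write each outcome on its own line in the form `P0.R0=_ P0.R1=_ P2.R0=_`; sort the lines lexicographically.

outcome vector order: (P0.R0,P0.R1,P2.R0)
|TSO outcomes| = 8

P0.R0=0 P0.R1=0 P2.R0=0
P0.R0=0 P0.R1=0 P2.R0=2
P0.R0=0 P0.R1=2 P2.R0=0
P0.R0=0 P0.R1=2 P2.R0=2
P0.R0=2 P0.R1=0 P2.R0=0
P0.R0=2 P0.R1=0 P2.R0=2
P0.R0=2 P0.R1=2 P2.R0=0
P0.R0=2 P0.R1=2 P2.R0=2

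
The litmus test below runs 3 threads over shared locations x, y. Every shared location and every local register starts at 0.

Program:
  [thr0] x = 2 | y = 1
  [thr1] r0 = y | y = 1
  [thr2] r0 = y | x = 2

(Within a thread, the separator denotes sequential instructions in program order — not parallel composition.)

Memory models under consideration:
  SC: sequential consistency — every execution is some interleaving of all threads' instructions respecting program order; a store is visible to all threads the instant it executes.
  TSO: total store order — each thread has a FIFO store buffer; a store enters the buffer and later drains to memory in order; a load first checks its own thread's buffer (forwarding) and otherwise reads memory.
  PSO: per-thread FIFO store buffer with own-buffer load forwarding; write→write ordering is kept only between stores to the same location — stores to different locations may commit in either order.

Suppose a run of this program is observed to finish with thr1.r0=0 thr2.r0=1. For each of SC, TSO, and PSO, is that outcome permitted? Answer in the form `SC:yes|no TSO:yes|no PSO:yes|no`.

SC:yes TSO:yes PSO:yes

outcome vector order: (thr1.r0,thr2.r0)
SC: 4 outcomes — {<0 0>; <0 1>; <1 0>; <1 1>}
TSO: 4 outcomes — {<0 0>; <0 1>; <1 0>; <1 1>}
PSO: 4 outcomes — {<0 0>; <0 1>; <1 0>; <1 1>}
target <0 1> ∈ {SC,TSO,PSO}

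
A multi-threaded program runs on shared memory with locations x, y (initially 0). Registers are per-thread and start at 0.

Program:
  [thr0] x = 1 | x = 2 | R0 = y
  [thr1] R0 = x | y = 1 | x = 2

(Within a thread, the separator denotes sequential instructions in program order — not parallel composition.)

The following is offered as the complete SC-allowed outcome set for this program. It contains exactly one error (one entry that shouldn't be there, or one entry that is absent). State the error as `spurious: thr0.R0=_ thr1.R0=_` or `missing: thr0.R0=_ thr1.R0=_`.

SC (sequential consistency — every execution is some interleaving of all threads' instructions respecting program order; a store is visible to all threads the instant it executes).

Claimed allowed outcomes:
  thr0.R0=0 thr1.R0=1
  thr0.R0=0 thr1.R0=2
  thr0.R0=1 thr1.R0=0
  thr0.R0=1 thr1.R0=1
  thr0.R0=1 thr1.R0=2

missing: thr0.R0=0 thr1.R0=0

outcome vector order: (thr0.R0,thr1.R0)
SC: 6 outcomes — {0/0, 0/1, 0/2, 1/0, 1/1, 1/2}
SC∖claimed = {0/0}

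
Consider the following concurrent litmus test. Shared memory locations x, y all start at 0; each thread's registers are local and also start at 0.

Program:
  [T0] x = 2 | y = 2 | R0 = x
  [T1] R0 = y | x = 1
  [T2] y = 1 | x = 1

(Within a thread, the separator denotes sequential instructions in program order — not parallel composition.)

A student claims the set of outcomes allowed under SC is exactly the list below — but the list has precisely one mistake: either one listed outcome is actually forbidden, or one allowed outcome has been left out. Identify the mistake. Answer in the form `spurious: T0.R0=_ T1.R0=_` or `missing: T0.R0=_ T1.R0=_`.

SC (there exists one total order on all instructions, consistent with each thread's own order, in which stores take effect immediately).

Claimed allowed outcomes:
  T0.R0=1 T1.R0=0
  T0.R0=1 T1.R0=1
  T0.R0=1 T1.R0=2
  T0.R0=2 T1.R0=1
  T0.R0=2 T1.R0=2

missing: T0.R0=2 T1.R0=0

outcome vector order: (T0.R0,T1.R0)
[SC] allowed = {<1 0> <1 1> <1 2> <2 0> <2 1> <2 2>}
SC∖claimed = {<2 0>}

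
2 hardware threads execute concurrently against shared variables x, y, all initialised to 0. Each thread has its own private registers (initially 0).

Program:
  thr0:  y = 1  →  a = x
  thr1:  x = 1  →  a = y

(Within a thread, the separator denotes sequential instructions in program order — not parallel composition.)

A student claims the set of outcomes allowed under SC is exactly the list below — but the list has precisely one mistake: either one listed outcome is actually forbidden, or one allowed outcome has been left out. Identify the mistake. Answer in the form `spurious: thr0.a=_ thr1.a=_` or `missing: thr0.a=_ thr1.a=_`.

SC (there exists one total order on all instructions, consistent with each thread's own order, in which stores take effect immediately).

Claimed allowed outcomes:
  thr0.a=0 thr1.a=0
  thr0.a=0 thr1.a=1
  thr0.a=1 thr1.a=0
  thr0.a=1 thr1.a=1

spurious: thr0.a=0 thr1.a=0

outcome vector order: (thr0.a,thr1.a)
SC (3): <0 1> <1 0> <1 1>
claimed∖SC = {<0 0>}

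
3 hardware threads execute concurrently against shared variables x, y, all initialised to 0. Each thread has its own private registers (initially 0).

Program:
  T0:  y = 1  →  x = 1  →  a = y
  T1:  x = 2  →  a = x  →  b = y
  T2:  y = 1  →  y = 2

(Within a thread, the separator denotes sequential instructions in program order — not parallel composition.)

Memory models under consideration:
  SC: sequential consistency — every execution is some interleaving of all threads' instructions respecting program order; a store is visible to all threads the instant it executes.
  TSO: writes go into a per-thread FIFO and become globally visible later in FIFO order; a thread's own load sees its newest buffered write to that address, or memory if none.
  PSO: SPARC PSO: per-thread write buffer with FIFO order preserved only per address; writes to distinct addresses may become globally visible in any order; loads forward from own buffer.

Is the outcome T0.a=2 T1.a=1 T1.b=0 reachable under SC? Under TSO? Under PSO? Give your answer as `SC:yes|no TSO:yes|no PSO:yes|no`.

SC:no TSO:no PSO:yes

outcome vector order: (T0.a,T1.a,T1.b)
[SC] allowed = {<1 1 1>; <1 1 2>; <1 2 0>; <1 2 1>; <1 2 2>; <2 1 1>; <2 1 2>; <2 2 0>; <2 2 1>; <2 2 2>}
[TSO] allowed = {<1 1 1>; <1 1 2>; <1 2 0>; <1 2 1>; <1 2 2>; <2 1 1>; <2 1 2>; <2 2 0>; <2 2 1>; <2 2 2>}
[PSO] allowed = {<1 1 0>; <1 1 1>; <1 1 2>; <1 2 0>; <1 2 1>; <1 2 2>; <2 1 0>; <2 1 1>; <2 1 2>; <2 2 0>; <2 2 1>; <2 2 2>}
target <2 1 0> ∈ {PSO}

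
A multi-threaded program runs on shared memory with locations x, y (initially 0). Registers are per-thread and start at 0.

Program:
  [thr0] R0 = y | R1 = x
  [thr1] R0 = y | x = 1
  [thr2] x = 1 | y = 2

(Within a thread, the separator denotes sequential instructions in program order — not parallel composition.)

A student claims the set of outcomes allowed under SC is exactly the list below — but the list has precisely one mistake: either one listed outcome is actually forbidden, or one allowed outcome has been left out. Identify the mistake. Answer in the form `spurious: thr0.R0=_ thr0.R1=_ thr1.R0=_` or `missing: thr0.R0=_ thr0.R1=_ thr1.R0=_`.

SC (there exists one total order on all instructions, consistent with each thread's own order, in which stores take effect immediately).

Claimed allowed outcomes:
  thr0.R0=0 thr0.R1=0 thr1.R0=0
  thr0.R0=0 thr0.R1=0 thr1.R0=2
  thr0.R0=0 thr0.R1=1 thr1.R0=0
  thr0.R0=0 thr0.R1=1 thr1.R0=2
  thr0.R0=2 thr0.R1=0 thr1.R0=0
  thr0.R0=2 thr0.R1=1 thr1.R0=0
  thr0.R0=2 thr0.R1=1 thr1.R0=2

spurious: thr0.R0=2 thr0.R1=0 thr1.R0=0

outcome vector order: (thr0.R0,thr0.R1,thr1.R0)
under SC → <0 0 0> <0 0 2> <0 1 0> <0 1 2> <2 1 0> <2 1 2>
claimed∖SC = {<2 0 0>}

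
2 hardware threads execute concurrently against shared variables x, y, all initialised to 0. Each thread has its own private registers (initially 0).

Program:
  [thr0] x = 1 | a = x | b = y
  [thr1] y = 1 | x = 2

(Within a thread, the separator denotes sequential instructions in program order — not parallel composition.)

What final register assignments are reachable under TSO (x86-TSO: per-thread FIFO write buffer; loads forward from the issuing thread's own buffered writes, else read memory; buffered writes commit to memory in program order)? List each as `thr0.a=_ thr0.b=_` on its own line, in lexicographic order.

thr0.a=1 thr0.b=0
thr0.a=1 thr0.b=1
thr0.a=2 thr0.b=1

outcome vector order: (thr0.a,thr0.b)
|TSO outcomes| = 3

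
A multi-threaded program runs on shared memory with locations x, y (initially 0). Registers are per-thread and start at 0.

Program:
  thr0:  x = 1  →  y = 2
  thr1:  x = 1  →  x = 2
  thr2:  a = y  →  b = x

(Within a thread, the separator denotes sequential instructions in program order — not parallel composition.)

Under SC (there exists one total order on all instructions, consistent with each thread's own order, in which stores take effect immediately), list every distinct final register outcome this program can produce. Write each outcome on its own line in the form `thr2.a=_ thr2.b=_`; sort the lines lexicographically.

outcome vector order: (thr2.a,thr2.b)
|SC outcomes| = 5

thr2.a=0 thr2.b=0
thr2.a=0 thr2.b=1
thr2.a=0 thr2.b=2
thr2.a=2 thr2.b=1
thr2.a=2 thr2.b=2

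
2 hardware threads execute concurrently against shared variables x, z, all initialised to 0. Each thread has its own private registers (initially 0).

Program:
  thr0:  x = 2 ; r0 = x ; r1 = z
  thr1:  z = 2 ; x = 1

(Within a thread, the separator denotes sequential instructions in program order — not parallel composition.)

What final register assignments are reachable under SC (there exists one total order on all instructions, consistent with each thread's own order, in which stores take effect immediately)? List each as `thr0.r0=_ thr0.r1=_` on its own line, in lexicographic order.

thr0.r0=1 thr0.r1=2
thr0.r0=2 thr0.r1=0
thr0.r0=2 thr0.r1=2

outcome vector order: (thr0.r0,thr0.r1)
|SC outcomes| = 3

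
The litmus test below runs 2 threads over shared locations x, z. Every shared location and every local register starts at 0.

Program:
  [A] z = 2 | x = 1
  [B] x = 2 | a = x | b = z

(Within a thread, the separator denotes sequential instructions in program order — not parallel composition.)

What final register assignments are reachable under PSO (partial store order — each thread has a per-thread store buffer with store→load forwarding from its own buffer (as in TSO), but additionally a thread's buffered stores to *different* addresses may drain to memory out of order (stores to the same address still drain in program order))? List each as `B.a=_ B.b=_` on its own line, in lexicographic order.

B.a=1 B.b=0
B.a=1 B.b=2
B.a=2 B.b=0
B.a=2 B.b=2

outcome vector order: (B.a,B.b)
|PSO outcomes| = 4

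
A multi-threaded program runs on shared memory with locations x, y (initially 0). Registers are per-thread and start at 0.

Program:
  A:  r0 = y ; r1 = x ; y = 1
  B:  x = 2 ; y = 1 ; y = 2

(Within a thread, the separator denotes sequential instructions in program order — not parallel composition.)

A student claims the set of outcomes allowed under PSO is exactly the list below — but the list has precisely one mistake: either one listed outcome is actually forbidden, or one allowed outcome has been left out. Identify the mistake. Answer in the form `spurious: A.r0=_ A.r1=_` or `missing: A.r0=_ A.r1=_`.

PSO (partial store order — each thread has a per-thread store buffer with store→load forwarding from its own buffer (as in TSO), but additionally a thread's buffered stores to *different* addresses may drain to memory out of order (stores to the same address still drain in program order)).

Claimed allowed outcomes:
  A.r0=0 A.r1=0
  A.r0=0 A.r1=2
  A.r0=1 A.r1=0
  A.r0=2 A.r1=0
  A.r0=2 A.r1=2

outcome vector order: (A.r0,A.r1)
[PSO] allowed = {0/0 0/2 1/0 1/2 2/0 2/2}
PSO∖claimed = {1/2}

missing: A.r0=1 A.r1=2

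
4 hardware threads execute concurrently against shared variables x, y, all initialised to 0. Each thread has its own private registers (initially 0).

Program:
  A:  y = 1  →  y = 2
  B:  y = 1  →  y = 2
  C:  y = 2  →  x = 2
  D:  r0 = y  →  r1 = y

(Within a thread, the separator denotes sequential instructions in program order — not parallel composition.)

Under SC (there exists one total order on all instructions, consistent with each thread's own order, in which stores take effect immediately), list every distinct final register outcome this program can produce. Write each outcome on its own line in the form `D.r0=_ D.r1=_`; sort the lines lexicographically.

D.r0=0 D.r1=0
D.r0=0 D.r1=1
D.r0=0 D.r1=2
D.r0=1 D.r1=1
D.r0=1 D.r1=2
D.r0=2 D.r1=1
D.r0=2 D.r1=2

outcome vector order: (D.r0,D.r1)
|SC outcomes| = 7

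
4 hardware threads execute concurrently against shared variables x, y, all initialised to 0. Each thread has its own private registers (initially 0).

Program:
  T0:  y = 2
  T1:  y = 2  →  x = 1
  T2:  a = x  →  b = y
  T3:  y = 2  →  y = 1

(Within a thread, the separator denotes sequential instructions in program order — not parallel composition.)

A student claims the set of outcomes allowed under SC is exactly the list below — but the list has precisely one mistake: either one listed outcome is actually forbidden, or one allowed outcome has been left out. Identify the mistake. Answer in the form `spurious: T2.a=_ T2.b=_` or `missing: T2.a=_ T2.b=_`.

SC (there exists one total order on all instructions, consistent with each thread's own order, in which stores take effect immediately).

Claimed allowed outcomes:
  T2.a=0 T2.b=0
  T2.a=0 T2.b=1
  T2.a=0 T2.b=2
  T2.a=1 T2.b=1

outcome vector order: (T2.a,T2.b)
[SC] allowed = {<0 0>; <0 1>; <0 2>; <1 1>; <1 2>}
SC∖claimed = {<1 2>}

missing: T2.a=1 T2.b=2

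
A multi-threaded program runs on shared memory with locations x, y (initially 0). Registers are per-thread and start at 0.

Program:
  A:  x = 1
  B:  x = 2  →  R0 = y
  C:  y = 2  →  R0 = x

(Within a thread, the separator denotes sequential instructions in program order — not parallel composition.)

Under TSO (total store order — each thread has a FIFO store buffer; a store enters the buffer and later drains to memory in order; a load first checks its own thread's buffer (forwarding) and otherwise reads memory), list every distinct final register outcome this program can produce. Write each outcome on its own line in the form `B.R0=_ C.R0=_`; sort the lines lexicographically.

B.R0=0 C.R0=0
B.R0=0 C.R0=1
B.R0=0 C.R0=2
B.R0=2 C.R0=0
B.R0=2 C.R0=1
B.R0=2 C.R0=2

outcome vector order: (B.R0,C.R0)
|TSO outcomes| = 6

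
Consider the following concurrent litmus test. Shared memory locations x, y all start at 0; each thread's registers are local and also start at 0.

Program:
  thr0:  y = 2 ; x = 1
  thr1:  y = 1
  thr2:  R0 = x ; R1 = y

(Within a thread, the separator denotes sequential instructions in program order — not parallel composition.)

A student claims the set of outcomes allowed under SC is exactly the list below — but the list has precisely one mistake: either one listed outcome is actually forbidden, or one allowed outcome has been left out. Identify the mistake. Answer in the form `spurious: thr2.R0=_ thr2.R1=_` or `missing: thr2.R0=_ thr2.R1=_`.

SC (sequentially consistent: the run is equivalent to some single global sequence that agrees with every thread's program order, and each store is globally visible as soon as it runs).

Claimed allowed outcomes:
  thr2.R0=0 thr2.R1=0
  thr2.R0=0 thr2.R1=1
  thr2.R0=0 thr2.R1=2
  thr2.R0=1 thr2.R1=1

outcome vector order: (thr2.R0,thr2.R1)
SC: 5 outcomes — {00; 01; 02; 11; 12}
SC∖claimed = {12}

missing: thr2.R0=1 thr2.R1=2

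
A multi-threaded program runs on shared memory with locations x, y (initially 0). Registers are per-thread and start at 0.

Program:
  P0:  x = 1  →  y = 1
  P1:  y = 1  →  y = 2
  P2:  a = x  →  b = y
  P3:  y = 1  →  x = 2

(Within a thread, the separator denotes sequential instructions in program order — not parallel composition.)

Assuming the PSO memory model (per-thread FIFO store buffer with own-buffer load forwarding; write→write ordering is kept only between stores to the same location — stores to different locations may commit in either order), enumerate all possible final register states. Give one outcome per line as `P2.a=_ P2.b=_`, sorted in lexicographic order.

outcome vector order: (P2.a,P2.b)
|PSO outcomes| = 9

P2.a=0 P2.b=0
P2.a=0 P2.b=1
P2.a=0 P2.b=2
P2.a=1 P2.b=0
P2.a=1 P2.b=1
P2.a=1 P2.b=2
P2.a=2 P2.b=0
P2.a=2 P2.b=1
P2.a=2 P2.b=2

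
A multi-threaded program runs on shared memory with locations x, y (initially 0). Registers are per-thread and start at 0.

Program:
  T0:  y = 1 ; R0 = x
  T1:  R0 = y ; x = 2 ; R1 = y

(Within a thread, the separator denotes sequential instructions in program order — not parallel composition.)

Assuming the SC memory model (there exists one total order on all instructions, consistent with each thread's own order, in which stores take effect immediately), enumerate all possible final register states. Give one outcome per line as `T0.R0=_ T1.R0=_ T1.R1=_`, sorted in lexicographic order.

outcome vector order: (T0.R0,T1.R0,T1.R1)
|SC outcomes| = 5

T0.R0=0 T1.R0=0 T1.R1=1
T0.R0=0 T1.R0=1 T1.R1=1
T0.R0=2 T1.R0=0 T1.R1=0
T0.R0=2 T1.R0=0 T1.R1=1
T0.R0=2 T1.R0=1 T1.R1=1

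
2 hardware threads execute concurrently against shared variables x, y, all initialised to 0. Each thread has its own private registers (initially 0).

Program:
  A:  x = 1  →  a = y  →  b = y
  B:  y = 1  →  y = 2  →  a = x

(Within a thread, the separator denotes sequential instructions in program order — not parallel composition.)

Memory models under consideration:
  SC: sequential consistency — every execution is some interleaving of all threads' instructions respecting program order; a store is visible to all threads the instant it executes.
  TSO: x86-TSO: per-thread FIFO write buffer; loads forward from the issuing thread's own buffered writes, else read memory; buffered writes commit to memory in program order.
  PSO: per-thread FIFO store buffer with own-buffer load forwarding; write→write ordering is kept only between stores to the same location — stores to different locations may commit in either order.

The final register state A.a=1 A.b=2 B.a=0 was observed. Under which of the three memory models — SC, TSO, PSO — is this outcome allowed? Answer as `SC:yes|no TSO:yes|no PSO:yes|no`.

SC:no TSO:yes PSO:yes

outcome vector order: (A.a,A.b,B.a)
SC (7): 001; 011; 021; 111; 121; 220; 221
TSO (12): 000; 001; 010; 011; 020; 021; 110; 111; 120; 121; 220; 221
PSO (12): 000; 001; 010; 011; 020; 021; 110; 111; 120; 121; 220; 221
target 120 ∈ {TSO,PSO}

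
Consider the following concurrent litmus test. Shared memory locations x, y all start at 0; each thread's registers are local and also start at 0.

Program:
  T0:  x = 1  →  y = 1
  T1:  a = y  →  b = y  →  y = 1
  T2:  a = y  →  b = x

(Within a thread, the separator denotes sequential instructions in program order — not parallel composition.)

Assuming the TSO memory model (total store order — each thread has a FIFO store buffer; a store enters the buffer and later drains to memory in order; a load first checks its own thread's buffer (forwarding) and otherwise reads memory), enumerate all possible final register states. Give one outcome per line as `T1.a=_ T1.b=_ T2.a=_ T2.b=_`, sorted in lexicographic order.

outcome vector order: (T1.a,T1.b,T2.a,T2.b)
|TSO outcomes| = 10

T1.a=0 T1.b=0 T2.a=0 T2.b=0
T1.a=0 T1.b=0 T2.a=0 T2.b=1
T1.a=0 T1.b=0 T2.a=1 T2.b=0
T1.a=0 T1.b=0 T2.a=1 T2.b=1
T1.a=0 T1.b=1 T2.a=0 T2.b=0
T1.a=0 T1.b=1 T2.a=0 T2.b=1
T1.a=0 T1.b=1 T2.a=1 T2.b=1
T1.a=1 T1.b=1 T2.a=0 T2.b=0
T1.a=1 T1.b=1 T2.a=0 T2.b=1
T1.a=1 T1.b=1 T2.a=1 T2.b=1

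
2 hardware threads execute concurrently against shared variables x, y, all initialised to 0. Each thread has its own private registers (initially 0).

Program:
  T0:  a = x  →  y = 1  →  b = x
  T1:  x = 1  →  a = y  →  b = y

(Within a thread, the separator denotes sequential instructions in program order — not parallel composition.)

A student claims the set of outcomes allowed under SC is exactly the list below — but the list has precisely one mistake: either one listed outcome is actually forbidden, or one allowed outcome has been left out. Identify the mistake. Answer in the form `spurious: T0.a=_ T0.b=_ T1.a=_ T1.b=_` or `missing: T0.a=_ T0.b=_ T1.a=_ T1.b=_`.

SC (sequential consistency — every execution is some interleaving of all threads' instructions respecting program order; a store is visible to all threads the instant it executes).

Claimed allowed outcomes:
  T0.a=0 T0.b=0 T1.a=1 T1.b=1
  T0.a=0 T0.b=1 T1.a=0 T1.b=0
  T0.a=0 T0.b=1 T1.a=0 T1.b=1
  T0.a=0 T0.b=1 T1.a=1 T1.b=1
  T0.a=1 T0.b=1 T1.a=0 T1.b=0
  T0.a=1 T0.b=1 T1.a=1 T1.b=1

missing: T0.a=1 T0.b=1 T1.a=0 T1.b=1

outcome vector order: (T0.a,T0.b,T1.a,T1.b)
under SC → <0 0 1 1>, <0 1 0 0>, <0 1 0 1>, <0 1 1 1>, <1 1 0 0>, <1 1 0 1>, <1 1 1 1>
SC∖claimed = {<1 1 0 1>}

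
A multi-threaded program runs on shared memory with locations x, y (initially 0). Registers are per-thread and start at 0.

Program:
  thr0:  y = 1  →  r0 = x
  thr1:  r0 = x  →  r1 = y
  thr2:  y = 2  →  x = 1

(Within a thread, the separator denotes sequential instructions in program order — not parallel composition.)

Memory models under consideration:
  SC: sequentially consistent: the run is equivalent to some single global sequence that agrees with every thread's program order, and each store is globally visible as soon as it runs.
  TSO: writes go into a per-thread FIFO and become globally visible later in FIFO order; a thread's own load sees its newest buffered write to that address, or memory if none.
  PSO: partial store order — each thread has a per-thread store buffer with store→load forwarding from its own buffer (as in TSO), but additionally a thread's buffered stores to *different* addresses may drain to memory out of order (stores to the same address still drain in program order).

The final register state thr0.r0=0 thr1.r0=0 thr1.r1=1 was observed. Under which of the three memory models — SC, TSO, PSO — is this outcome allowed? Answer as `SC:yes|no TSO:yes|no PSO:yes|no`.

SC:yes TSO:yes PSO:yes

outcome vector order: (thr0.r0,thr1.r0,thr1.r1)
SC: 10 outcomes — {000; 001; 002; 011; 012; 100; 101; 102; 111; 112}
TSO: 10 outcomes — {000; 001; 002; 011; 012; 100; 101; 102; 111; 112}
PSO: 12 outcomes — {000; 001; 002; 010; 011; 012; 100; 101; 102; 110; 111; 112}
target 001 ∈ {SC,TSO,PSO}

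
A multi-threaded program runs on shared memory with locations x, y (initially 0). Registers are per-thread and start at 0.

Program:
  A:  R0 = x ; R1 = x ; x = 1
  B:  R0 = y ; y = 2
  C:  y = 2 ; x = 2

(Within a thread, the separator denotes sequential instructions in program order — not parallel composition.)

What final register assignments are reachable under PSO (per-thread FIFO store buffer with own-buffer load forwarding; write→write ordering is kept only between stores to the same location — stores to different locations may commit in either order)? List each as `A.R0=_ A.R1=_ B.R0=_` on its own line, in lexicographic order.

A.R0=0 A.R1=0 B.R0=0
A.R0=0 A.R1=0 B.R0=2
A.R0=0 A.R1=2 B.R0=0
A.R0=0 A.R1=2 B.R0=2
A.R0=2 A.R1=2 B.R0=0
A.R0=2 A.R1=2 B.R0=2

outcome vector order: (A.R0,A.R1,B.R0)
|PSO outcomes| = 6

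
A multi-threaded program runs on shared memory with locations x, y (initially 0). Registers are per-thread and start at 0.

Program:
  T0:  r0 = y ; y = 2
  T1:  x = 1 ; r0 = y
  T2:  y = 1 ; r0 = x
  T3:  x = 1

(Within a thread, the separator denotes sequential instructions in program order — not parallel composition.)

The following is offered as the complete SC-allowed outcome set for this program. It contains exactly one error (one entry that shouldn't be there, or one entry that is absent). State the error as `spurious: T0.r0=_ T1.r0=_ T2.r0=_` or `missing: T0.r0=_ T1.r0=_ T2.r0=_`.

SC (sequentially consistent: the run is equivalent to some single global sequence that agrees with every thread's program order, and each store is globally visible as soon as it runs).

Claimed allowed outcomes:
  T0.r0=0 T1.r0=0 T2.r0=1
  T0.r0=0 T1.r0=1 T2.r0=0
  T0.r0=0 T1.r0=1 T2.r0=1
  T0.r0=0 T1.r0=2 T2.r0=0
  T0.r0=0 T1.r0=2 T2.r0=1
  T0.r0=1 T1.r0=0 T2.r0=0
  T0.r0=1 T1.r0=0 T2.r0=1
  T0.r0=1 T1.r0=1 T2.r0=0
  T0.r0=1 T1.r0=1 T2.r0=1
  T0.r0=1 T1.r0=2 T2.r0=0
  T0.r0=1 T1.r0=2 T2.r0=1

spurious: T0.r0=1 T1.r0=0 T2.r0=0

outcome vector order: (T0.r0,T1.r0,T2.r0)
SC (10): <0 0 1>, <0 1 0>, <0 1 1>, <0 2 0>, <0 2 1>, <1 0 1>, <1 1 0>, <1 1 1>, <1 2 0>, <1 2 1>
claimed∖SC = {<1 0 0>}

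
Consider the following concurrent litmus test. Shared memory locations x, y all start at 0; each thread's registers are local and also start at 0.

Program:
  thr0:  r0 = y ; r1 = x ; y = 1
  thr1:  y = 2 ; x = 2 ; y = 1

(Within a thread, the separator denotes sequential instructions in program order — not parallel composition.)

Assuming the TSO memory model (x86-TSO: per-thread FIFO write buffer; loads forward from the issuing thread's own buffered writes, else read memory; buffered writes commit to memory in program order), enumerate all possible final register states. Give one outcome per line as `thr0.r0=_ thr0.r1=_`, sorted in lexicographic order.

thr0.r0=0 thr0.r1=0
thr0.r0=0 thr0.r1=2
thr0.r0=1 thr0.r1=2
thr0.r0=2 thr0.r1=0
thr0.r0=2 thr0.r1=2

outcome vector order: (thr0.r0,thr0.r1)
|TSO outcomes| = 5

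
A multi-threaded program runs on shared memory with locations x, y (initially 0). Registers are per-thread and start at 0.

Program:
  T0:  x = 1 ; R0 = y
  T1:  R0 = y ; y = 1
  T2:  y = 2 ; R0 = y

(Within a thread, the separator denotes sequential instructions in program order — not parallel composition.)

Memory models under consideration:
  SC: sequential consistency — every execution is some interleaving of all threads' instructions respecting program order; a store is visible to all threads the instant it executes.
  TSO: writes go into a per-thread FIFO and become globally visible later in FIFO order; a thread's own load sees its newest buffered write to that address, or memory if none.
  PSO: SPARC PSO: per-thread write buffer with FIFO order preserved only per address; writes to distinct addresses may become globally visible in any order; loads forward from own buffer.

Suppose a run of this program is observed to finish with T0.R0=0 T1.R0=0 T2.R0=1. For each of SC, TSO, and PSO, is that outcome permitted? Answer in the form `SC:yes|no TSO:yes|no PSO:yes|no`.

outcome vector order: (T0.R0,T1.R0,T2.R0)
SC: 12 outcomes — {<0 0 1>, <0 0 2>, <0 2 1>, <0 2 2>, <1 0 1>, <1 0 2>, <1 2 1>, <1 2 2>, <2 0 1>, <2 0 2>, <2 2 1>, <2 2 2>}
TSO: 12 outcomes — {<0 0 1>, <0 0 2>, <0 2 1>, <0 2 2>, <1 0 1>, <1 0 2>, <1 2 1>, <1 2 2>, <2 0 1>, <2 0 2>, <2 2 1>, <2 2 2>}
PSO: 12 outcomes — {<0 0 1>, <0 0 2>, <0 2 1>, <0 2 2>, <1 0 1>, <1 0 2>, <1 2 1>, <1 2 2>, <2 0 1>, <2 0 2>, <2 2 1>, <2 2 2>}
target <0 0 1> ∈ {SC,TSO,PSO}

SC:yes TSO:yes PSO:yes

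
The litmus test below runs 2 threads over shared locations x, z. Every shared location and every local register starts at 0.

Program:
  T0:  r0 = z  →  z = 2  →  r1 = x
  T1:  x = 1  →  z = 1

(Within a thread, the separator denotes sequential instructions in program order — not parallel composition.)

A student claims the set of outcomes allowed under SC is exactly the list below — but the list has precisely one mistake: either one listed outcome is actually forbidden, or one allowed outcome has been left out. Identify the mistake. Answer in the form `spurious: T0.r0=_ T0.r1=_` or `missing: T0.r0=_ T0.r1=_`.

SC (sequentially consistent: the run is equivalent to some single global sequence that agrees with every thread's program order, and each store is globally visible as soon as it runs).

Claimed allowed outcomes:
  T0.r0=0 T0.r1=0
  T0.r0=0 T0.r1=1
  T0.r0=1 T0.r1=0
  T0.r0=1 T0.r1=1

spurious: T0.r0=1 T0.r1=0

outcome vector order: (T0.r0,T0.r1)
SC (3): 00, 01, 11
claimed∖SC = {10}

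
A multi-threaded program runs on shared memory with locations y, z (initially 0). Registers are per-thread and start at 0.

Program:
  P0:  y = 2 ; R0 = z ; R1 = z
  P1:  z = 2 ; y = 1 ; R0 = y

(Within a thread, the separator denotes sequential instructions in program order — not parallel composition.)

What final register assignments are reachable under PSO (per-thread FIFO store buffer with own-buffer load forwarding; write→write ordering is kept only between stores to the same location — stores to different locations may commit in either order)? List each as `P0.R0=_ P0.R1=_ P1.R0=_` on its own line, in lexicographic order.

outcome vector order: (P0.R0,P0.R1,P1.R0)
|PSO outcomes| = 6

P0.R0=0 P0.R1=0 P1.R0=1
P0.R0=0 P0.R1=0 P1.R0=2
P0.R0=0 P0.R1=2 P1.R0=1
P0.R0=0 P0.R1=2 P1.R0=2
P0.R0=2 P0.R1=2 P1.R0=1
P0.R0=2 P0.R1=2 P1.R0=2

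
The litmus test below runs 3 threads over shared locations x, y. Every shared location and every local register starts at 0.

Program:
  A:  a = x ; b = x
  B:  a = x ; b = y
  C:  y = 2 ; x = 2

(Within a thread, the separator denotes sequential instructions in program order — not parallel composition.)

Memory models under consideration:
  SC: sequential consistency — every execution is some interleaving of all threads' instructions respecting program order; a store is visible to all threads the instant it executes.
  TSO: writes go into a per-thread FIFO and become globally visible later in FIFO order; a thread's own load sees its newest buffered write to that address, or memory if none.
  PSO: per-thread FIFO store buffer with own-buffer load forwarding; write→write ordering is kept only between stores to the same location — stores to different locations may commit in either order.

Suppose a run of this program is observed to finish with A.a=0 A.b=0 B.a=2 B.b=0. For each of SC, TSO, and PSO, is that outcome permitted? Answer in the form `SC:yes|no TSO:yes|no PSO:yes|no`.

outcome vector order: (A.a,A.b,B.a,B.b)
[SC] allowed = {<0 0 0 0>, <0 0 0 2>, <0 0 2 2>, <0 2 0 0>, <0 2 0 2>, <0 2 2 2>, <2 2 0 0>, <2 2 0 2>, <2 2 2 2>}
[TSO] allowed = {<0 0 0 0>, <0 0 0 2>, <0 0 2 2>, <0 2 0 0>, <0 2 0 2>, <0 2 2 2>, <2 2 0 0>, <2 2 0 2>, <2 2 2 2>}
[PSO] allowed = {<0 0 0 0>, <0 0 0 2>, <0 0 2 0>, <0 0 2 2>, <0 2 0 0>, <0 2 0 2>, <0 2 2 0>, <0 2 2 2>, <2 2 0 0>, <2 2 0 2>, <2 2 2 0>, <2 2 2 2>}
target <0 0 2 0> ∈ {PSO}

SC:no TSO:no PSO:yes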